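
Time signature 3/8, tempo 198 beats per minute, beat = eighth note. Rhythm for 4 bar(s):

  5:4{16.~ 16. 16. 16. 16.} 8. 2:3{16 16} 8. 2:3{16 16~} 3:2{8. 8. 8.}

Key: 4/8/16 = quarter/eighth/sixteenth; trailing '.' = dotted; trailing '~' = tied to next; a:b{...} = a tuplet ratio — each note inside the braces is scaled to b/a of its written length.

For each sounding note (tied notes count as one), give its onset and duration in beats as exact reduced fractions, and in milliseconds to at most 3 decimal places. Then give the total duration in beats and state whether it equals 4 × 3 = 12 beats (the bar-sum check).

1) 0.0ms=0b +363.636ms=6/5b
2) 363.636ms=6/5b +181.818ms=3/5b
3) 545.455ms=9/5b +181.818ms=3/5b
4) 727.273ms=12/5b +181.818ms=3/5b
5) 909.091ms=3b +454.545ms=3/2b
6) 1363.636ms=9/2b +227.273ms=3/4b
7) 1590.909ms=21/4b +227.273ms=3/4b
8) 1818.182ms=6b +454.545ms=3/2b
9) 2272.727ms=15/2b +227.273ms=3/4b
10) 2500.0ms=33/4b +530.303ms=7/4b
11) 3030.303ms=10b +303.03ms=1b
12) 3333.333ms=11b +303.03ms=1b
Σ=12b of 12 (198bpm 3/8) — PASS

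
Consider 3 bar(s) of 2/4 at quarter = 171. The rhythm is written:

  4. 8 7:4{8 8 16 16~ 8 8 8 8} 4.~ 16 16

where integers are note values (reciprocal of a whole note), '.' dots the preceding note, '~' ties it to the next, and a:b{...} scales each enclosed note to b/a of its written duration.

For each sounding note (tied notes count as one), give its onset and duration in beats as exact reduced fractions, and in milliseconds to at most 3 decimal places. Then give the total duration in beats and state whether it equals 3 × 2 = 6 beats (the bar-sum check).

1) 0.0ms=0b +526.316ms=3/2b
2) 526.316ms=3/2b +175.439ms=1/2b
3) 701.754ms=2b +100.251ms=2/7b
4) 802.005ms=16/7b +100.251ms=2/7b
5) 902.256ms=18/7b +50.125ms=1/7b
6) 952.381ms=19/7b +150.376ms=3/7b
7) 1102.757ms=22/7b +100.251ms=2/7b
8) 1203.008ms=24/7b +100.251ms=2/7b
9) 1303.258ms=26/7b +100.251ms=2/7b
10) 1403.509ms=4b +614.035ms=7/4b
11) 2017.544ms=23/4b +87.719ms=1/4b
Σ=6b of 6 (171bpm 2/4) — PASS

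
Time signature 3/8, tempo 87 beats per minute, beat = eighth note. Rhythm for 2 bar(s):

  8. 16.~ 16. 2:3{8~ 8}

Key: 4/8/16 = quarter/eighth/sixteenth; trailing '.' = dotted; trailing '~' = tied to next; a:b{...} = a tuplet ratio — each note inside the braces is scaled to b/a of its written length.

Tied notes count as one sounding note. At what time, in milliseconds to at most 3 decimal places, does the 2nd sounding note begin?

1. 0.0ms @ 0 + 1034.483ms (3/2)
2. 1034.483ms @ 3/2 + 1034.483ms (3/2)
3. 2068.966ms @ 3 + 2068.966ms (3)

note 2 onset = 3/2b = 1034.483ms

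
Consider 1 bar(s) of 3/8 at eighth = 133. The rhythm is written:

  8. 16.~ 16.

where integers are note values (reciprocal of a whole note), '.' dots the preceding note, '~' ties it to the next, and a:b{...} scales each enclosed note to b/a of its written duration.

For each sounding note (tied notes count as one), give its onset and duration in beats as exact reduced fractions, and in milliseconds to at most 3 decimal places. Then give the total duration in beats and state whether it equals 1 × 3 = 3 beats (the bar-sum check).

1) 0.0ms=0b +676.692ms=3/2b
2) 676.692ms=3/2b +676.692ms=3/2b
Σ=3b of 3 (133bpm 3/8) — PASS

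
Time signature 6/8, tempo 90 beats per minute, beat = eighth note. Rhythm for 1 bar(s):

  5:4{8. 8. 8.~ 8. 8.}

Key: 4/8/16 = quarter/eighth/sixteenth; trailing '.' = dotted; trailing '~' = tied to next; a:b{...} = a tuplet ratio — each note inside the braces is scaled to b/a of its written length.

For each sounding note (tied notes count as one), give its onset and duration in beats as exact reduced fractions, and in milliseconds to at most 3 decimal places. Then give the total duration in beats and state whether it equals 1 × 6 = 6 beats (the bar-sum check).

1) 0.0ms=0b +800.0ms=6/5b
2) 800.0ms=6/5b +800.0ms=6/5b
3) 1600.0ms=12/5b +1600.0ms=12/5b
4) 3200.0ms=24/5b +800.0ms=6/5b
Σ=6b of 6 (90bpm 6/8) — PASS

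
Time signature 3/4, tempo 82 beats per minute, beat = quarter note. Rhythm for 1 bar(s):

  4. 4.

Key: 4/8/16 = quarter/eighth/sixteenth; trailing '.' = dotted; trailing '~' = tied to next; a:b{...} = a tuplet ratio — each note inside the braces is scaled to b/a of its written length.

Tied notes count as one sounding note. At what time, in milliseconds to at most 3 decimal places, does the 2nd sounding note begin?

note 2 onset = 3/2b = 1097.561ms

1. 0.0ms @ 0 + 1097.561ms (3/2)
2. 1097.561ms @ 3/2 + 1097.561ms (3/2)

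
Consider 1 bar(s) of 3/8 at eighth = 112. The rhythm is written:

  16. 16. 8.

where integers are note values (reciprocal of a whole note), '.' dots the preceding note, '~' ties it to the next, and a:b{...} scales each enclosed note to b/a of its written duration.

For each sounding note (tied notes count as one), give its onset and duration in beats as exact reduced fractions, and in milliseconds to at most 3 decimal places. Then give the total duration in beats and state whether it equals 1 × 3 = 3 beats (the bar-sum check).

1) 0.0ms=0b +401.786ms=3/4b
2) 401.786ms=3/4b +401.786ms=3/4b
3) 803.571ms=3/2b +803.571ms=3/2b
Σ=3b of 3 (112bpm 3/8) — PASS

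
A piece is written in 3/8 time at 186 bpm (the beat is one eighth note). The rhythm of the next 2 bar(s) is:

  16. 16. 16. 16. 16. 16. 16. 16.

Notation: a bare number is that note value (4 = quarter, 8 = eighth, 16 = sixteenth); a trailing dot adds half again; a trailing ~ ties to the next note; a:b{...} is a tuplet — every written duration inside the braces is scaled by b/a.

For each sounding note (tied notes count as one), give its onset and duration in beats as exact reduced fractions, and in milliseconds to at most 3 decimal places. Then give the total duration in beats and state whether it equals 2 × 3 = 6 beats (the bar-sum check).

1) 0.0ms=0b +241.935ms=3/4b
2) 241.935ms=3/4b +241.935ms=3/4b
3) 483.871ms=3/2b +241.935ms=3/4b
4) 725.806ms=9/4b +241.935ms=3/4b
5) 967.742ms=3b +241.935ms=3/4b
6) 1209.677ms=15/4b +241.935ms=3/4b
7) 1451.613ms=9/2b +241.935ms=3/4b
8) 1693.548ms=21/4b +241.935ms=3/4b
Σ=6b of 6 (186bpm 3/8) — PASS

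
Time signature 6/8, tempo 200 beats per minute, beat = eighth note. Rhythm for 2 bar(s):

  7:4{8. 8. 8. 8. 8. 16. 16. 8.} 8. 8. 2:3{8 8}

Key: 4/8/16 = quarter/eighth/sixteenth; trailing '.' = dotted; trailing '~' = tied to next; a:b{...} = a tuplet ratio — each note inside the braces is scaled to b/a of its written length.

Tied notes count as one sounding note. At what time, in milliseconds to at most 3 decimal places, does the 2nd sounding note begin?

1. 0.0ms @ 0 + 257.143ms (6/7)
2. 257.143ms @ 6/7 + 257.143ms (6/7)
3. 514.286ms @ 12/7 + 257.143ms (6/7)
4. 771.429ms @ 18/7 + 257.143ms (6/7)
5. 1028.571ms @ 24/7 + 257.143ms (6/7)
6. 1285.714ms @ 30/7 + 128.571ms (3/7)
7. 1414.286ms @ 33/7 + 128.571ms (3/7)
8. 1542.857ms @ 36/7 + 257.143ms (6/7)
9. 1800.0ms @ 6 + 450.0ms (3/2)
10. 2250.0ms @ 15/2 + 450.0ms (3/2)
11. 2700.0ms @ 9 + 450.0ms (3/2)
12. 3150.0ms @ 21/2 + 450.0ms (3/2)

note 2 onset = 6/7b = 257.143ms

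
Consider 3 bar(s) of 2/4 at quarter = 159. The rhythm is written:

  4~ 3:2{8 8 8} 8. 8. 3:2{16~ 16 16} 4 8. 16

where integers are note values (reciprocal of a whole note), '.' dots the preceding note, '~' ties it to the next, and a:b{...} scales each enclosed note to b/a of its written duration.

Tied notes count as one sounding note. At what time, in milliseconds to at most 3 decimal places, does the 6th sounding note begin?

note 6 onset = 7/2b = 1320.755ms

1. 0.0ms @ 0 + 503.145ms (4/3)
2. 503.145ms @ 4/3 + 125.786ms (1/3)
3. 628.931ms @ 5/3 + 125.786ms (1/3)
4. 754.717ms @ 2 + 283.019ms (3/4)
5. 1037.736ms @ 11/4 + 283.019ms (3/4)
6. 1320.755ms @ 7/2 + 125.786ms (1/3)
7. 1446.541ms @ 23/6 + 62.893ms (1/6)
8. 1509.434ms @ 4 + 377.358ms (1)
9. 1886.792ms @ 5 + 283.019ms (3/4)
10. 2169.811ms @ 23/4 + 94.34ms (1/4)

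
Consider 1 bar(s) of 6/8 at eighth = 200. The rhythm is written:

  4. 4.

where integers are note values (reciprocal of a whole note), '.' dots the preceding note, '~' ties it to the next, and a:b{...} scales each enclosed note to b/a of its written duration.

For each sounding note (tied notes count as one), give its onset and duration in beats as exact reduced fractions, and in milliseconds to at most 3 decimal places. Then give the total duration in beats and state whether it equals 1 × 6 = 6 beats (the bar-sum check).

1) 0.0ms=0b +900.0ms=3b
2) 900.0ms=3b +900.0ms=3b
Σ=6b of 6 (200bpm 6/8) — PASS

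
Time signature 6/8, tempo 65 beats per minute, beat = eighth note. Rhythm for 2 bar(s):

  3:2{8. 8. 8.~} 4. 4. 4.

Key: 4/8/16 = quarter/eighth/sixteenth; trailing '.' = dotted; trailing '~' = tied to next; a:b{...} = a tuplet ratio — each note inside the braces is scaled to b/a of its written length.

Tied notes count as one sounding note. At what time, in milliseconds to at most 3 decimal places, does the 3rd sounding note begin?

note 3 onset = 2b = 1846.154ms

1. 0.0ms @ 0 + 923.077ms (1)
2. 923.077ms @ 1 + 923.077ms (1)
3. 1846.154ms @ 2 + 3692.308ms (4)
4. 5538.462ms @ 6 + 2769.231ms (3)
5. 8307.692ms @ 9 + 2769.231ms (3)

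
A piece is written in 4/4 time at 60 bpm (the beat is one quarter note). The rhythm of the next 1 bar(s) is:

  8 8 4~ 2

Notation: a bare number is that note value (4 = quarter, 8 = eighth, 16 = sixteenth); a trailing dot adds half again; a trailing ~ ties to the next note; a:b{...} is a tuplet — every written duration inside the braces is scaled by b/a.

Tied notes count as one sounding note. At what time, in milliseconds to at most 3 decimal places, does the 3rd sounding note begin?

1. 0.0ms @ 0 + 500.0ms (1/2)
2. 500.0ms @ 1/2 + 500.0ms (1/2)
3. 1000.0ms @ 1 + 3000.0ms (3)

note 3 onset = 1b = 1000.0ms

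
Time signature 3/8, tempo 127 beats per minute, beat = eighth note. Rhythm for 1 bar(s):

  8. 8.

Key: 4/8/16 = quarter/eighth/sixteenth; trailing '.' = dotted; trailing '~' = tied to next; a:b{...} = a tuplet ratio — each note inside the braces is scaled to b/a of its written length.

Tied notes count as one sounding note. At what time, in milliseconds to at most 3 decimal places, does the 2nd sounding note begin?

1. 0.0ms @ 0 + 708.661ms (3/2)
2. 708.661ms @ 3/2 + 708.661ms (3/2)

note 2 onset = 3/2b = 708.661ms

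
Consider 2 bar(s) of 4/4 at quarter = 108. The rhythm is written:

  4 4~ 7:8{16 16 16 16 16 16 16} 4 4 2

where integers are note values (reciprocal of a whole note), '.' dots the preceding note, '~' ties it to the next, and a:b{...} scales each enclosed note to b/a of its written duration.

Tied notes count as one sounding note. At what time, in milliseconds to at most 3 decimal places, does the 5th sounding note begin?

note 5 onset = 20/7b = 1587.302ms

1. 0.0ms @ 0 + 555.556ms (1)
2. 555.556ms @ 1 + 714.286ms (9/7)
3. 1269.841ms @ 16/7 + 158.73ms (2/7)
4. 1428.571ms @ 18/7 + 158.73ms (2/7)
5. 1587.302ms @ 20/7 + 158.73ms (2/7)
6. 1746.032ms @ 22/7 + 158.73ms (2/7)
7. 1904.762ms @ 24/7 + 158.73ms (2/7)
8. 2063.492ms @ 26/7 + 158.73ms (2/7)
9. 2222.222ms @ 4 + 555.556ms (1)
10. 2777.778ms @ 5 + 555.556ms (1)
11. 3333.333ms @ 6 + 1111.111ms (2)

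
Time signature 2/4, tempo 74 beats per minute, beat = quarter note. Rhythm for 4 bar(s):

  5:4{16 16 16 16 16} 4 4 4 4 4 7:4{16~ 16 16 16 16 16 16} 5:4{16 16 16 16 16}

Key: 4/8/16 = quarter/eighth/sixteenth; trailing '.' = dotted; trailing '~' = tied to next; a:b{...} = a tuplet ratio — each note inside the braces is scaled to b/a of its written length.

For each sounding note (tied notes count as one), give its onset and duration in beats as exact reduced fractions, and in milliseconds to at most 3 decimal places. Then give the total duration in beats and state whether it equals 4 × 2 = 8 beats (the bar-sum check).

1) 0.0ms=0b +162.162ms=1/5b
2) 162.162ms=1/5b +162.162ms=1/5b
3) 324.324ms=2/5b +162.162ms=1/5b
4) 486.486ms=3/5b +162.162ms=1/5b
5) 648.649ms=4/5b +162.162ms=1/5b
6) 810.811ms=1b +810.811ms=1b
7) 1621.622ms=2b +810.811ms=1b
8) 2432.432ms=3b +810.811ms=1b
9) 3243.243ms=4b +810.811ms=1b
10) 4054.054ms=5b +810.811ms=1b
11) 4864.865ms=6b +231.66ms=2/7b
12) 5096.525ms=44/7b +115.83ms=1/7b
13) 5212.355ms=45/7b +115.83ms=1/7b
14) 5328.185ms=46/7b +115.83ms=1/7b
15) 5444.015ms=47/7b +115.83ms=1/7b
16) 5559.846ms=48/7b +115.83ms=1/7b
17) 5675.676ms=7b +162.162ms=1/5b
18) 5837.838ms=36/5b +162.162ms=1/5b
19) 6000.0ms=37/5b +162.162ms=1/5b
20) 6162.162ms=38/5b +162.162ms=1/5b
21) 6324.324ms=39/5b +162.162ms=1/5b
Σ=8b of 8 (74bpm 2/4) — PASS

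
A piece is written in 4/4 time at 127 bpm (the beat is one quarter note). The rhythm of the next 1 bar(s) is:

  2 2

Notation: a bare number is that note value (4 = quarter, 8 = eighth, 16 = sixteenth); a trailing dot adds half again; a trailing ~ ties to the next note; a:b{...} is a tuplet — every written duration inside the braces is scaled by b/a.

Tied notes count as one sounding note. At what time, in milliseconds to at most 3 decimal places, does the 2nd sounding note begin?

1. 0.0ms @ 0 + 944.882ms (2)
2. 944.882ms @ 2 + 944.882ms (2)

note 2 onset = 2b = 944.882ms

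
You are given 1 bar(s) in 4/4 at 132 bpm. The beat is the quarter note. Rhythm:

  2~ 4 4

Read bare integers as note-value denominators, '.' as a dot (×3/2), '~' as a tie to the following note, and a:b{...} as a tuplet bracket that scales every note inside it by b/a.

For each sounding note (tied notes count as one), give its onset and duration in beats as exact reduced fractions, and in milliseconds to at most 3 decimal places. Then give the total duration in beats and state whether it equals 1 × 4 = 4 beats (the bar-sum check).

1) 0.0ms=0b +1363.636ms=3b
2) 1363.636ms=3b +454.545ms=1b
Σ=4b of 4 (132bpm 4/4) — PASS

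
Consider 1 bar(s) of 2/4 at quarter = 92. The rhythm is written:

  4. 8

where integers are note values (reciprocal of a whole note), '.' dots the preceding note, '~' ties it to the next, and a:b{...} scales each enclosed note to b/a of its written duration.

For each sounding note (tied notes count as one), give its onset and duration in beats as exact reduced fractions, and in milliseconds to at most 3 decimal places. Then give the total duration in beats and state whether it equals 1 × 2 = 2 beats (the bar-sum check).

1) 0.0ms=0b +978.261ms=3/2b
2) 978.261ms=3/2b +326.087ms=1/2b
Σ=2b of 2 (92bpm 2/4) — PASS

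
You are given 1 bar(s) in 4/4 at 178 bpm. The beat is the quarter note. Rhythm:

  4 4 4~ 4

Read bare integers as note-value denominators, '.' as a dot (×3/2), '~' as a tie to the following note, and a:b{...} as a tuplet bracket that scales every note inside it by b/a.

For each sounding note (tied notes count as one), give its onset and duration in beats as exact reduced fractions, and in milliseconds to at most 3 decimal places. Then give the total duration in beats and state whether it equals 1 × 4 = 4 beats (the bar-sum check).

1) 0.0ms=0b +337.079ms=1b
2) 337.079ms=1b +337.079ms=1b
3) 674.157ms=2b +674.157ms=2b
Σ=4b of 4 (178bpm 4/4) — PASS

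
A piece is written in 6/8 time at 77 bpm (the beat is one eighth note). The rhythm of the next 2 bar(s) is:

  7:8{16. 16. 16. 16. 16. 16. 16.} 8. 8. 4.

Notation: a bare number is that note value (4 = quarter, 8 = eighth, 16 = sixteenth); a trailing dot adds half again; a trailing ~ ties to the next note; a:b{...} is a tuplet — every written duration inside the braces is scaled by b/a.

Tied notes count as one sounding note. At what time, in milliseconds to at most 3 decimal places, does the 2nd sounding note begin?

note 2 onset = 6/7b = 667.904ms

1. 0.0ms @ 0 + 667.904ms (6/7)
2. 667.904ms @ 6/7 + 667.904ms (6/7)
3. 1335.807ms @ 12/7 + 667.904ms (6/7)
4. 2003.711ms @ 18/7 + 667.904ms (6/7)
5. 2671.614ms @ 24/7 + 667.904ms (6/7)
6. 3339.518ms @ 30/7 + 667.904ms (6/7)
7. 4007.421ms @ 36/7 + 667.904ms (6/7)
8. 4675.325ms @ 6 + 1168.831ms (3/2)
9. 5844.156ms @ 15/2 + 1168.831ms (3/2)
10. 7012.987ms @ 9 + 2337.662ms (3)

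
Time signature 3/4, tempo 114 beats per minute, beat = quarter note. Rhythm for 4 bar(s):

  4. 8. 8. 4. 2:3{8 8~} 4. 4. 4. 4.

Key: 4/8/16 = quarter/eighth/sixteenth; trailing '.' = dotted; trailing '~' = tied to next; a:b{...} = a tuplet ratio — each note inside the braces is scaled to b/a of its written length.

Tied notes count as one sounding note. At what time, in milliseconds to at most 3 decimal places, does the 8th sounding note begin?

1. 0.0ms @ 0 + 789.474ms (3/2)
2. 789.474ms @ 3/2 + 394.737ms (3/4)
3. 1184.211ms @ 9/4 + 394.737ms (3/4)
4. 1578.947ms @ 3 + 789.474ms (3/2)
5. 2368.421ms @ 9/2 + 394.737ms (3/4)
6. 2763.158ms @ 21/4 + 1184.211ms (9/4)
7. 3947.368ms @ 15/2 + 789.474ms (3/2)
8. 4736.842ms @ 9 + 789.474ms (3/2)
9. 5526.316ms @ 21/2 + 789.474ms (3/2)

note 8 onset = 9b = 4736.842ms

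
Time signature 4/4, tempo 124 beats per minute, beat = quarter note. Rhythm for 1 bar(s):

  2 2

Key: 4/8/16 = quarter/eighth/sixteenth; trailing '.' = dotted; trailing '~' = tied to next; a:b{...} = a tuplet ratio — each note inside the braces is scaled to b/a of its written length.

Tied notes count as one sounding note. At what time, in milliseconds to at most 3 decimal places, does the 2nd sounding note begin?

1. 0.0ms @ 0 + 967.742ms (2)
2. 967.742ms @ 2 + 967.742ms (2)

note 2 onset = 2b = 967.742ms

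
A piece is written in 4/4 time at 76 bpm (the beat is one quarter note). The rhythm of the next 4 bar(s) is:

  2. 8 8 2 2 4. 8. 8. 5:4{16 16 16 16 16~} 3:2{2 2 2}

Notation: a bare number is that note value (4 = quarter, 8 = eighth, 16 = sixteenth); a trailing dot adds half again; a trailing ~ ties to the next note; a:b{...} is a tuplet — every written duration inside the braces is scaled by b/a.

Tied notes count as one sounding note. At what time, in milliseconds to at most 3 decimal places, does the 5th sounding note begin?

note 5 onset = 6b = 4736.842ms

1. 0.0ms @ 0 + 2368.421ms (3)
2. 2368.421ms @ 3 + 394.737ms (1/2)
3. 2763.158ms @ 7/2 + 394.737ms (1/2)
4. 3157.895ms @ 4 + 1578.947ms (2)
5. 4736.842ms @ 6 + 1578.947ms (2)
6. 6315.789ms @ 8 + 1184.211ms (3/2)
7. 7500.0ms @ 19/2 + 592.105ms (3/4)
8. 8092.105ms @ 41/4 + 592.105ms (3/4)
9. 8684.211ms @ 11 + 157.895ms (1/5)
10. 8842.105ms @ 56/5 + 157.895ms (1/5)
11. 9000.0ms @ 57/5 + 157.895ms (1/5)
12. 9157.895ms @ 58/5 + 157.895ms (1/5)
13. 9315.789ms @ 59/5 + 1210.526ms (23/15)
14. 10526.316ms @ 40/3 + 1052.632ms (4/3)
15. 11578.947ms @ 44/3 + 1052.632ms (4/3)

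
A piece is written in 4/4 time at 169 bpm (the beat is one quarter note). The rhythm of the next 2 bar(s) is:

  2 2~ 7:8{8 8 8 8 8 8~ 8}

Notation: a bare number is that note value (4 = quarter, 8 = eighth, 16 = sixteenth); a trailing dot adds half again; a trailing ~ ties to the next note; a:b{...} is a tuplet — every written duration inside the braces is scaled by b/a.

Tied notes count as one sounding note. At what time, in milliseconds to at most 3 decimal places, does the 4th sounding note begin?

1. 0.0ms @ 0 + 710.059ms (2)
2. 710.059ms @ 2 + 912.933ms (18/7)
3. 1622.992ms @ 32/7 + 202.874ms (4/7)
4. 1825.866ms @ 36/7 + 202.874ms (4/7)
5. 2028.74ms @ 40/7 + 202.874ms (4/7)
6. 2231.615ms @ 44/7 + 202.874ms (4/7)
7. 2434.489ms @ 48/7 + 405.748ms (8/7)

note 4 onset = 36/7b = 1825.866ms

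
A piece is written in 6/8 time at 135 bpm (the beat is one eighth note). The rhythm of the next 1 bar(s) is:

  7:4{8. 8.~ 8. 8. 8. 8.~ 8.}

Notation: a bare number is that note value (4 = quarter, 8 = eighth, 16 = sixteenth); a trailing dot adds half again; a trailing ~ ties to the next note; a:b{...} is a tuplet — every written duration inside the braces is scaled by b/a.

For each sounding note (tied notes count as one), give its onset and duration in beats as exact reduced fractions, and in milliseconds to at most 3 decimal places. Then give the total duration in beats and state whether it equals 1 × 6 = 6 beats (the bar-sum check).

1) 0.0ms=0b +380.952ms=6/7b
2) 380.952ms=6/7b +761.905ms=12/7b
3) 1142.857ms=18/7b +380.952ms=6/7b
4) 1523.81ms=24/7b +380.952ms=6/7b
5) 1904.762ms=30/7b +761.905ms=12/7b
Σ=6b of 6 (135bpm 6/8) — PASS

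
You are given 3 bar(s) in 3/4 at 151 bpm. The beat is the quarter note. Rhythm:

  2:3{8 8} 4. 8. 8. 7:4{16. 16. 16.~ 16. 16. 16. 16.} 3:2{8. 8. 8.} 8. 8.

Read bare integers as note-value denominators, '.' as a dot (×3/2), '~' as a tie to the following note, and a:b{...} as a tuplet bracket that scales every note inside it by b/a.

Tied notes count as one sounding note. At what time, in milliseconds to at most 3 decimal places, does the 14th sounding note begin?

note 14 onset = 7b = 2781.457ms

1. 0.0ms @ 0 + 298.013ms (3/4)
2. 298.013ms @ 3/4 + 298.013ms (3/4)
3. 596.026ms @ 3/2 + 596.026ms (3/2)
4. 1192.053ms @ 3 + 298.013ms (3/4)
5. 1490.066ms @ 15/4 + 298.013ms (3/4)
6. 1788.079ms @ 9/2 + 85.147ms (3/14)
7. 1873.226ms @ 33/7 + 85.147ms (3/14)
8. 1958.373ms @ 69/14 + 170.293ms (3/7)
9. 2128.666ms @ 75/14 + 85.147ms (3/14)
10. 2213.813ms @ 39/7 + 85.147ms (3/14)
11. 2298.959ms @ 81/14 + 85.147ms (3/14)
12. 2384.106ms @ 6 + 198.675ms (1/2)
13. 2582.781ms @ 13/2 + 198.675ms (1/2)
14. 2781.457ms @ 7 + 198.675ms (1/2)
15. 2980.132ms @ 15/2 + 298.013ms (3/4)
16. 3278.146ms @ 33/4 + 298.013ms (3/4)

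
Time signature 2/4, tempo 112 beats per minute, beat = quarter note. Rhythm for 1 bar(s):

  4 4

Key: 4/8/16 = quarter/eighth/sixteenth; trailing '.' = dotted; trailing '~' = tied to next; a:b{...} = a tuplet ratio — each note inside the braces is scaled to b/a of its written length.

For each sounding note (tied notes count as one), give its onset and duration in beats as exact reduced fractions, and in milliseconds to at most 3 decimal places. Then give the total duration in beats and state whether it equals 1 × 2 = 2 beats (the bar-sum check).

1) 0.0ms=0b +535.714ms=1b
2) 535.714ms=1b +535.714ms=1b
Σ=2b of 2 (112bpm 2/4) — PASS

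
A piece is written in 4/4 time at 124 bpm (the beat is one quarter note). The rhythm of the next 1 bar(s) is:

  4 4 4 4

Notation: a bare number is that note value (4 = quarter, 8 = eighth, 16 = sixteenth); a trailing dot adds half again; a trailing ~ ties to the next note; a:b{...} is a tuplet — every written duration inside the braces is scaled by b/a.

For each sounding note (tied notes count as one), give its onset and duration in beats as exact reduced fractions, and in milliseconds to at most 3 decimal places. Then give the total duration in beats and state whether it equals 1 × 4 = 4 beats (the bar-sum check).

1) 0.0ms=0b +483.871ms=1b
2) 483.871ms=1b +483.871ms=1b
3) 967.742ms=2b +483.871ms=1b
4) 1451.613ms=3b +483.871ms=1b
Σ=4b of 4 (124bpm 4/4) — PASS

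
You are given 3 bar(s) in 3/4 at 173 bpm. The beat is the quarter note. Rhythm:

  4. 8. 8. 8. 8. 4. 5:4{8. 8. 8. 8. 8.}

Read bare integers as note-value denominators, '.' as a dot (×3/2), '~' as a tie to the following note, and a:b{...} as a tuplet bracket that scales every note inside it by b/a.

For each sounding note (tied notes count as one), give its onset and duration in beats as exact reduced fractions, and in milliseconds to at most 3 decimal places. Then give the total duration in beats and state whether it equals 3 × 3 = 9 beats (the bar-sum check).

1) 0.0ms=0b +520.231ms=3/2b
2) 520.231ms=3/2b +260.116ms=3/4b
3) 780.347ms=9/4b +260.116ms=3/4b
4) 1040.462ms=3b +260.116ms=3/4b
5) 1300.578ms=15/4b +260.116ms=3/4b
6) 1560.694ms=9/2b +520.231ms=3/2b
7) 2080.925ms=6b +208.092ms=3/5b
8) 2289.017ms=33/5b +208.092ms=3/5b
9) 2497.11ms=36/5b +208.092ms=3/5b
10) 2705.202ms=39/5b +208.092ms=3/5b
11) 2913.295ms=42/5b +208.092ms=3/5b
Σ=9b of 9 (173bpm 3/4) — PASS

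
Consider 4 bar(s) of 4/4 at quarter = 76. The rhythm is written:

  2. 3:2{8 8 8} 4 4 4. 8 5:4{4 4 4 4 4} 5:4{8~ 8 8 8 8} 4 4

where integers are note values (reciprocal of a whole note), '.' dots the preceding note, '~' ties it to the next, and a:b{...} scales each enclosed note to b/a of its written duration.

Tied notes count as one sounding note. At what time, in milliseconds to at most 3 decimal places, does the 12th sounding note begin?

1. 0.0ms @ 0 + 2368.421ms (3)
2. 2368.421ms @ 3 + 263.158ms (1/3)
3. 2631.579ms @ 10/3 + 263.158ms (1/3)
4. 2894.737ms @ 11/3 + 263.158ms (1/3)
5. 3157.895ms @ 4 + 789.474ms (1)
6. 3947.368ms @ 5 + 789.474ms (1)
7. 4736.842ms @ 6 + 1184.211ms (3/2)
8. 5921.053ms @ 15/2 + 394.737ms (1/2)
9. 6315.789ms @ 8 + 631.579ms (4/5)
10. 6947.368ms @ 44/5 + 631.579ms (4/5)
11. 7578.947ms @ 48/5 + 631.579ms (4/5)
12. 8210.526ms @ 52/5 + 631.579ms (4/5)
13. 8842.105ms @ 56/5 + 631.579ms (4/5)
14. 9473.684ms @ 12 + 631.579ms (4/5)
15. 10105.263ms @ 64/5 + 315.789ms (2/5)
16. 10421.053ms @ 66/5 + 315.789ms (2/5)
17. 10736.842ms @ 68/5 + 315.789ms (2/5)
18. 11052.632ms @ 14 + 789.474ms (1)
19. 11842.105ms @ 15 + 789.474ms (1)

note 12 onset = 52/5b = 8210.526ms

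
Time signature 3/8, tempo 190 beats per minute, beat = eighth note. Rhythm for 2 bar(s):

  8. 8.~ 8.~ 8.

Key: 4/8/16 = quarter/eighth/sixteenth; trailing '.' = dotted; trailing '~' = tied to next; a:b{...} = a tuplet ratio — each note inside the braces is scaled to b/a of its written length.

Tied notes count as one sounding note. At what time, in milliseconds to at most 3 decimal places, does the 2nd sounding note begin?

note 2 onset = 3/2b = 473.684ms

1. 0.0ms @ 0 + 473.684ms (3/2)
2. 473.684ms @ 3/2 + 1421.053ms (9/2)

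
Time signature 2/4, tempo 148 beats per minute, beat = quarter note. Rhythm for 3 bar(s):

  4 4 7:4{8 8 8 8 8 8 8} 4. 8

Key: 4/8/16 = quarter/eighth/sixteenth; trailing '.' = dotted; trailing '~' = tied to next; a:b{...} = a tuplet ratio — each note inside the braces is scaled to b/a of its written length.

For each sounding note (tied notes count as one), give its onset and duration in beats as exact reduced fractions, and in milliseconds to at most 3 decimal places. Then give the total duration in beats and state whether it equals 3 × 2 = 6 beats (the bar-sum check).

1) 0.0ms=0b +405.405ms=1b
2) 405.405ms=1b +405.405ms=1b
3) 810.811ms=2b +115.83ms=2/7b
4) 926.641ms=16/7b +115.83ms=2/7b
5) 1042.471ms=18/7b +115.83ms=2/7b
6) 1158.301ms=20/7b +115.83ms=2/7b
7) 1274.131ms=22/7b +115.83ms=2/7b
8) 1389.961ms=24/7b +115.83ms=2/7b
9) 1505.792ms=26/7b +115.83ms=2/7b
10) 1621.622ms=4b +608.108ms=3/2b
11) 2229.73ms=11/2b +202.703ms=1/2b
Σ=6b of 6 (148bpm 2/4) — PASS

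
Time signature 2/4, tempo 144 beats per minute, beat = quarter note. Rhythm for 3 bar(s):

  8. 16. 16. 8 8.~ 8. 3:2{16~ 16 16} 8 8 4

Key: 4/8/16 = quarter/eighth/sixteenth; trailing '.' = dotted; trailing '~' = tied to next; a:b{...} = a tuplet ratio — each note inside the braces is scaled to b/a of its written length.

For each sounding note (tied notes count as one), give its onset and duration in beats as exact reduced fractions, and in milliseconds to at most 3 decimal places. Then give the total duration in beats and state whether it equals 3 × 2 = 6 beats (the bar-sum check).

1) 0.0ms=0b +312.5ms=3/4b
2) 312.5ms=3/4b +156.25ms=3/8b
3) 468.75ms=9/8b +156.25ms=3/8b
4) 625.0ms=3/2b +208.333ms=1/2b
5) 833.333ms=2b +625.0ms=3/2b
6) 1458.333ms=7/2b +138.889ms=1/3b
7) 1597.222ms=23/6b +69.444ms=1/6b
8) 1666.667ms=4b +208.333ms=1/2b
9) 1875.0ms=9/2b +208.333ms=1/2b
10) 2083.333ms=5b +416.667ms=1b
Σ=6b of 6 (144bpm 2/4) — PASS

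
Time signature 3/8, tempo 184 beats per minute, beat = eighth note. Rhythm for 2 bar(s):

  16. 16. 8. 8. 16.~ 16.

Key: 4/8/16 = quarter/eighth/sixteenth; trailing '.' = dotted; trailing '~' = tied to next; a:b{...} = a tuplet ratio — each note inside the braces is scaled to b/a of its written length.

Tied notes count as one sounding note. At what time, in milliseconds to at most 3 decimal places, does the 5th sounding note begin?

1. 0.0ms @ 0 + 244.565ms (3/4)
2. 244.565ms @ 3/4 + 244.565ms (3/4)
3. 489.13ms @ 3/2 + 489.13ms (3/2)
4. 978.261ms @ 3 + 489.13ms (3/2)
5. 1467.391ms @ 9/2 + 489.13ms (3/2)

note 5 onset = 9/2b = 1467.391ms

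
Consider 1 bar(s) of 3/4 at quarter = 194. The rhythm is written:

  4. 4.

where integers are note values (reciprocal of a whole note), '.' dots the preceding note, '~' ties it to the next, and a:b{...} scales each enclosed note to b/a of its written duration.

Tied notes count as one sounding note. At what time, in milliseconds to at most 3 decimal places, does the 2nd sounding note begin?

note 2 onset = 3/2b = 463.918ms

1. 0.0ms @ 0 + 463.918ms (3/2)
2. 463.918ms @ 3/2 + 463.918ms (3/2)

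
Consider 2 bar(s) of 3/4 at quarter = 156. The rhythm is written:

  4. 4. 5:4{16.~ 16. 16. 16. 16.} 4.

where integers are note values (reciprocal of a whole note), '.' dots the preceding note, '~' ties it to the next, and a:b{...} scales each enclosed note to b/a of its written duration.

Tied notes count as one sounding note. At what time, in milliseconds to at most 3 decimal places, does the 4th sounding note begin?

1. 0.0ms @ 0 + 576.923ms (3/2)
2. 576.923ms @ 3/2 + 576.923ms (3/2)
3. 1153.846ms @ 3 + 230.769ms (3/5)
4. 1384.615ms @ 18/5 + 115.385ms (3/10)
5. 1500.0ms @ 39/10 + 115.385ms (3/10)
6. 1615.385ms @ 21/5 + 115.385ms (3/10)
7. 1730.769ms @ 9/2 + 576.923ms (3/2)

note 4 onset = 18/5b = 1384.615ms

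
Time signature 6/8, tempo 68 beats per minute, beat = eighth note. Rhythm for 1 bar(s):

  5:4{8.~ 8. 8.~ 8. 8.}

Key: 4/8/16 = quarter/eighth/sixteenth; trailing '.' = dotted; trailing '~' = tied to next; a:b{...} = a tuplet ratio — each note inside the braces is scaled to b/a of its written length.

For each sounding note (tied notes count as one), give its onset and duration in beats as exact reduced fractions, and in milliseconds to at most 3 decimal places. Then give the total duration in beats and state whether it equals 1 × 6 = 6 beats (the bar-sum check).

1) 0.0ms=0b +2117.647ms=12/5b
2) 2117.647ms=12/5b +2117.647ms=12/5b
3) 4235.294ms=24/5b +1058.824ms=6/5b
Σ=6b of 6 (68bpm 6/8) — PASS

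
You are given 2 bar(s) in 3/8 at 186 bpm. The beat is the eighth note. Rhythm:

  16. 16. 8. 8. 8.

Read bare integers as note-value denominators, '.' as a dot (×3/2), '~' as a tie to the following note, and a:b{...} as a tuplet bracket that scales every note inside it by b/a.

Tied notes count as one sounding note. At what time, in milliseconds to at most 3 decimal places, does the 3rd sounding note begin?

note 3 onset = 3/2b = 483.871ms

1. 0.0ms @ 0 + 241.935ms (3/4)
2. 241.935ms @ 3/4 + 241.935ms (3/4)
3. 483.871ms @ 3/2 + 483.871ms (3/2)
4. 967.742ms @ 3 + 483.871ms (3/2)
5. 1451.613ms @ 9/2 + 483.871ms (3/2)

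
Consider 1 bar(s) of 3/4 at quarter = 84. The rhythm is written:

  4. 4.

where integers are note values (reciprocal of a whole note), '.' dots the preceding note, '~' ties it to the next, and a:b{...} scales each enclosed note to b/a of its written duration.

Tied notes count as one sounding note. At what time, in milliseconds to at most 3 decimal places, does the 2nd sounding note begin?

note 2 onset = 3/2b = 1071.429ms

1. 0.0ms @ 0 + 1071.429ms (3/2)
2. 1071.429ms @ 3/2 + 1071.429ms (3/2)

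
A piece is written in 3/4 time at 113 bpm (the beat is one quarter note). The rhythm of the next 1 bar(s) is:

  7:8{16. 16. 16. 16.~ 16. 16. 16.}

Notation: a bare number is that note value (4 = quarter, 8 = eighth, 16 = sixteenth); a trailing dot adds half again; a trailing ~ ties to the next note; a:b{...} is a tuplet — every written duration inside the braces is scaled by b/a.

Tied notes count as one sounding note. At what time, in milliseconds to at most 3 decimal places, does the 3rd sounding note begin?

note 3 onset = 6/7b = 455.12ms

1. 0.0ms @ 0 + 227.56ms (3/7)
2. 227.56ms @ 3/7 + 227.56ms (3/7)
3. 455.12ms @ 6/7 + 227.56ms (3/7)
4. 682.68ms @ 9/7 + 455.12ms (6/7)
5. 1137.8ms @ 15/7 + 227.56ms (3/7)
6. 1365.36ms @ 18/7 + 227.56ms (3/7)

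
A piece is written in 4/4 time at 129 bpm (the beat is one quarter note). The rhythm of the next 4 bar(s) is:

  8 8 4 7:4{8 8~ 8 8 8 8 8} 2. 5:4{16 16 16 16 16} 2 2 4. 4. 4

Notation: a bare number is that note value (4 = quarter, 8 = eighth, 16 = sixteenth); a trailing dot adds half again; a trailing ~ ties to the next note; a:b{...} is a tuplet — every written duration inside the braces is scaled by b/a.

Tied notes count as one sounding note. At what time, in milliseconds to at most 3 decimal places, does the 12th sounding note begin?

1. 0.0ms @ 0 + 232.558ms (1/2)
2. 232.558ms @ 1/2 + 232.558ms (1/2)
3. 465.116ms @ 1 + 465.116ms (1)
4. 930.233ms @ 2 + 132.89ms (2/7)
5. 1063.123ms @ 16/7 + 265.781ms (4/7)
6. 1328.904ms @ 20/7 + 132.89ms (2/7)
7. 1461.794ms @ 22/7 + 132.89ms (2/7)
8. 1594.684ms @ 24/7 + 132.89ms (2/7)
9. 1727.575ms @ 26/7 + 132.89ms (2/7)
10. 1860.465ms @ 4 + 1395.349ms (3)
11. 3255.814ms @ 7 + 93.023ms (1/5)
12. 3348.837ms @ 36/5 + 93.023ms (1/5)
13. 3441.86ms @ 37/5 + 93.023ms (1/5)
14. 3534.884ms @ 38/5 + 93.023ms (1/5)
15. 3627.907ms @ 39/5 + 93.023ms (1/5)
16. 3720.93ms @ 8 + 930.233ms (2)
17. 4651.163ms @ 10 + 930.233ms (2)
18. 5581.395ms @ 12 + 697.674ms (3/2)
19. 6279.07ms @ 27/2 + 697.674ms (3/2)
20. 6976.744ms @ 15 + 465.116ms (1)

note 12 onset = 36/5b = 3348.837ms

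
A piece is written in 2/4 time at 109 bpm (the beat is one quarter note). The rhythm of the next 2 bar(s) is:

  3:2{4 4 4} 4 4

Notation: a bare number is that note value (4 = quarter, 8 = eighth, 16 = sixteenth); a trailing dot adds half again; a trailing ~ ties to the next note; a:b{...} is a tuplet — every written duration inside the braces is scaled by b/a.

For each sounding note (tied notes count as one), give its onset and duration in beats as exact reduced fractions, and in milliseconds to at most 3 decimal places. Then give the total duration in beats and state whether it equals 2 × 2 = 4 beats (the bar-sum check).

1) 0.0ms=0b +366.972ms=2/3b
2) 366.972ms=2/3b +366.972ms=2/3b
3) 733.945ms=4/3b +366.972ms=2/3b
4) 1100.917ms=2b +550.459ms=1b
5) 1651.376ms=3b +550.459ms=1b
Σ=4b of 4 (109bpm 2/4) — PASS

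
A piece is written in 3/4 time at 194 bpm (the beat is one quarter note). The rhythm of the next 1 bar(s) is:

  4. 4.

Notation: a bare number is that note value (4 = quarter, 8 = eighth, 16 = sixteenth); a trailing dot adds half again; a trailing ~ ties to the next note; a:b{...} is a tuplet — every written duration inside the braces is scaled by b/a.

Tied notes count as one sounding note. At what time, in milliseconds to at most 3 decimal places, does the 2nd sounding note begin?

note 2 onset = 3/2b = 463.918ms

1. 0.0ms @ 0 + 463.918ms (3/2)
2. 463.918ms @ 3/2 + 463.918ms (3/2)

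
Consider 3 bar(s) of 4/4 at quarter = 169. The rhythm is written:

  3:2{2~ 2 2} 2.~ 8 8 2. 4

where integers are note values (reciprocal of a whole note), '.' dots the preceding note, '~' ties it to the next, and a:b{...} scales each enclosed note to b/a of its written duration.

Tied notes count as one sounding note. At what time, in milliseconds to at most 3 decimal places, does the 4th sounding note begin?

note 4 onset = 15/2b = 2662.722ms

1. 0.0ms @ 0 + 946.746ms (8/3)
2. 946.746ms @ 8/3 + 473.373ms (4/3)
3. 1420.118ms @ 4 + 1242.604ms (7/2)
4. 2662.722ms @ 15/2 + 177.515ms (1/2)
5. 2840.237ms @ 8 + 1065.089ms (3)
6. 3905.325ms @ 11 + 355.03ms (1)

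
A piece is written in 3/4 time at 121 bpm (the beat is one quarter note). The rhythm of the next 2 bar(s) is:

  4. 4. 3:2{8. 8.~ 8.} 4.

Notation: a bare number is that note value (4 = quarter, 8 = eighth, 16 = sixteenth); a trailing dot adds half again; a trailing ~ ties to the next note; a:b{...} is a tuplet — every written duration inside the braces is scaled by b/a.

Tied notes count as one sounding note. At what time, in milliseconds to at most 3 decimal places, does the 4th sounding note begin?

1. 0.0ms @ 0 + 743.802ms (3/2)
2. 743.802ms @ 3/2 + 743.802ms (3/2)
3. 1487.603ms @ 3 + 247.934ms (1/2)
4. 1735.537ms @ 7/2 + 495.868ms (1)
5. 2231.405ms @ 9/2 + 743.802ms (3/2)

note 4 onset = 7/2b = 1735.537ms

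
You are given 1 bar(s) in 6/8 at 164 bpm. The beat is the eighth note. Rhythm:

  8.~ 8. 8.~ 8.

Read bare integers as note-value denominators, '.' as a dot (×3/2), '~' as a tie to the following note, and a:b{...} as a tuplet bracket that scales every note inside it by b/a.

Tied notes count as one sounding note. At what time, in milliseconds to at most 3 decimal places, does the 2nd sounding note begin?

note 2 onset = 3b = 1097.561ms

1. 0.0ms @ 0 + 1097.561ms (3)
2. 1097.561ms @ 3 + 1097.561ms (3)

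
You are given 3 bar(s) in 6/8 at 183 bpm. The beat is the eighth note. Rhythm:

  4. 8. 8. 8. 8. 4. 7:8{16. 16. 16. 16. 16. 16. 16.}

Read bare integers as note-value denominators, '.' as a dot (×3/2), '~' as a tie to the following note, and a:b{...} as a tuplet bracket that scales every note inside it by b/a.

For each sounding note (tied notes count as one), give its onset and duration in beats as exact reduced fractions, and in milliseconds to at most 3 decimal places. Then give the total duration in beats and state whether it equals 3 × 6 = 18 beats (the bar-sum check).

1) 0.0ms=0b +983.607ms=3b
2) 983.607ms=3b +491.803ms=3/2b
3) 1475.41ms=9/2b +491.803ms=3/2b
4) 1967.213ms=6b +491.803ms=3/2b
5) 2459.016ms=15/2b +491.803ms=3/2b
6) 2950.82ms=9b +983.607ms=3b
7) 3934.426ms=12b +281.03ms=6/7b
8) 4215.457ms=90/7b +281.03ms=6/7b
9) 4496.487ms=96/7b +281.03ms=6/7b
10) 4777.518ms=102/7b +281.03ms=6/7b
11) 5058.548ms=108/7b +281.03ms=6/7b
12) 5339.578ms=114/7b +281.03ms=6/7b
13) 5620.609ms=120/7b +281.03ms=6/7b
Σ=18b of 18 (183bpm 6/8) — PASS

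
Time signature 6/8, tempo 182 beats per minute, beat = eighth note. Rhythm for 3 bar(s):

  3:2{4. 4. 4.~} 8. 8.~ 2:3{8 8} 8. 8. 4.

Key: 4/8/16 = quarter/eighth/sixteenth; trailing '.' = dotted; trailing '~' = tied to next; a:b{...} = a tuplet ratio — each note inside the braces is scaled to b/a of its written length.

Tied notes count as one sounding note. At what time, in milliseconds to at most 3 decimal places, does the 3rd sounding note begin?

note 3 onset = 4b = 1318.681ms

1. 0.0ms @ 0 + 659.341ms (2)
2. 659.341ms @ 2 + 659.341ms (2)
3. 1318.681ms @ 4 + 1153.846ms (7/2)
4. 2472.527ms @ 15/2 + 989.011ms (3)
5. 3461.538ms @ 21/2 + 494.505ms (3/2)
6. 3956.044ms @ 12 + 494.505ms (3/2)
7. 4450.549ms @ 27/2 + 494.505ms (3/2)
8. 4945.055ms @ 15 + 989.011ms (3)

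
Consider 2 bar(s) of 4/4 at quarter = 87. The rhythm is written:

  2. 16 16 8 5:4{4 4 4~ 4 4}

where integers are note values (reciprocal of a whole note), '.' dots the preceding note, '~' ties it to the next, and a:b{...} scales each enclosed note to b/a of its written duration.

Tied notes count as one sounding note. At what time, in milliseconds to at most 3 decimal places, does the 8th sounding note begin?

note 8 onset = 36/5b = 4965.517ms

1. 0.0ms @ 0 + 2068.966ms (3)
2. 2068.966ms @ 3 + 172.414ms (1/4)
3. 2241.379ms @ 13/4 + 172.414ms (1/4)
4. 2413.793ms @ 7/2 + 344.828ms (1/2)
5. 2758.621ms @ 4 + 551.724ms (4/5)
6. 3310.345ms @ 24/5 + 551.724ms (4/5)
7. 3862.069ms @ 28/5 + 1103.448ms (8/5)
8. 4965.517ms @ 36/5 + 551.724ms (4/5)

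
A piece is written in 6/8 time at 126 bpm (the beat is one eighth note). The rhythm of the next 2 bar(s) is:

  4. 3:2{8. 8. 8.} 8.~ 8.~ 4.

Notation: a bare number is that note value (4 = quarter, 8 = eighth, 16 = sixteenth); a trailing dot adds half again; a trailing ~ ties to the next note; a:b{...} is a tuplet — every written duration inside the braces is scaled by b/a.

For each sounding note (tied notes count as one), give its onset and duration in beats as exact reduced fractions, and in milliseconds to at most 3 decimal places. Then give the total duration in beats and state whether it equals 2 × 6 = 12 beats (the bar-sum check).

1) 0.0ms=0b +1428.571ms=3b
2) 1428.571ms=3b +476.19ms=1b
3) 1904.762ms=4b +476.19ms=1b
4) 2380.952ms=5b +476.19ms=1b
5) 2857.143ms=6b +2857.143ms=6b
Σ=12b of 12 (126bpm 6/8) — PASS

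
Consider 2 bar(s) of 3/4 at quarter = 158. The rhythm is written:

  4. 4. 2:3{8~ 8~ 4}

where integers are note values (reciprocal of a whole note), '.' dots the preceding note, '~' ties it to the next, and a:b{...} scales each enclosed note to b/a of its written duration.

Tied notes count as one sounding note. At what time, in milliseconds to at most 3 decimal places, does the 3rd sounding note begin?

1. 0.0ms @ 0 + 569.62ms (3/2)
2. 569.62ms @ 3/2 + 569.62ms (3/2)
3. 1139.241ms @ 3 + 1139.241ms (3)

note 3 onset = 3b = 1139.241ms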